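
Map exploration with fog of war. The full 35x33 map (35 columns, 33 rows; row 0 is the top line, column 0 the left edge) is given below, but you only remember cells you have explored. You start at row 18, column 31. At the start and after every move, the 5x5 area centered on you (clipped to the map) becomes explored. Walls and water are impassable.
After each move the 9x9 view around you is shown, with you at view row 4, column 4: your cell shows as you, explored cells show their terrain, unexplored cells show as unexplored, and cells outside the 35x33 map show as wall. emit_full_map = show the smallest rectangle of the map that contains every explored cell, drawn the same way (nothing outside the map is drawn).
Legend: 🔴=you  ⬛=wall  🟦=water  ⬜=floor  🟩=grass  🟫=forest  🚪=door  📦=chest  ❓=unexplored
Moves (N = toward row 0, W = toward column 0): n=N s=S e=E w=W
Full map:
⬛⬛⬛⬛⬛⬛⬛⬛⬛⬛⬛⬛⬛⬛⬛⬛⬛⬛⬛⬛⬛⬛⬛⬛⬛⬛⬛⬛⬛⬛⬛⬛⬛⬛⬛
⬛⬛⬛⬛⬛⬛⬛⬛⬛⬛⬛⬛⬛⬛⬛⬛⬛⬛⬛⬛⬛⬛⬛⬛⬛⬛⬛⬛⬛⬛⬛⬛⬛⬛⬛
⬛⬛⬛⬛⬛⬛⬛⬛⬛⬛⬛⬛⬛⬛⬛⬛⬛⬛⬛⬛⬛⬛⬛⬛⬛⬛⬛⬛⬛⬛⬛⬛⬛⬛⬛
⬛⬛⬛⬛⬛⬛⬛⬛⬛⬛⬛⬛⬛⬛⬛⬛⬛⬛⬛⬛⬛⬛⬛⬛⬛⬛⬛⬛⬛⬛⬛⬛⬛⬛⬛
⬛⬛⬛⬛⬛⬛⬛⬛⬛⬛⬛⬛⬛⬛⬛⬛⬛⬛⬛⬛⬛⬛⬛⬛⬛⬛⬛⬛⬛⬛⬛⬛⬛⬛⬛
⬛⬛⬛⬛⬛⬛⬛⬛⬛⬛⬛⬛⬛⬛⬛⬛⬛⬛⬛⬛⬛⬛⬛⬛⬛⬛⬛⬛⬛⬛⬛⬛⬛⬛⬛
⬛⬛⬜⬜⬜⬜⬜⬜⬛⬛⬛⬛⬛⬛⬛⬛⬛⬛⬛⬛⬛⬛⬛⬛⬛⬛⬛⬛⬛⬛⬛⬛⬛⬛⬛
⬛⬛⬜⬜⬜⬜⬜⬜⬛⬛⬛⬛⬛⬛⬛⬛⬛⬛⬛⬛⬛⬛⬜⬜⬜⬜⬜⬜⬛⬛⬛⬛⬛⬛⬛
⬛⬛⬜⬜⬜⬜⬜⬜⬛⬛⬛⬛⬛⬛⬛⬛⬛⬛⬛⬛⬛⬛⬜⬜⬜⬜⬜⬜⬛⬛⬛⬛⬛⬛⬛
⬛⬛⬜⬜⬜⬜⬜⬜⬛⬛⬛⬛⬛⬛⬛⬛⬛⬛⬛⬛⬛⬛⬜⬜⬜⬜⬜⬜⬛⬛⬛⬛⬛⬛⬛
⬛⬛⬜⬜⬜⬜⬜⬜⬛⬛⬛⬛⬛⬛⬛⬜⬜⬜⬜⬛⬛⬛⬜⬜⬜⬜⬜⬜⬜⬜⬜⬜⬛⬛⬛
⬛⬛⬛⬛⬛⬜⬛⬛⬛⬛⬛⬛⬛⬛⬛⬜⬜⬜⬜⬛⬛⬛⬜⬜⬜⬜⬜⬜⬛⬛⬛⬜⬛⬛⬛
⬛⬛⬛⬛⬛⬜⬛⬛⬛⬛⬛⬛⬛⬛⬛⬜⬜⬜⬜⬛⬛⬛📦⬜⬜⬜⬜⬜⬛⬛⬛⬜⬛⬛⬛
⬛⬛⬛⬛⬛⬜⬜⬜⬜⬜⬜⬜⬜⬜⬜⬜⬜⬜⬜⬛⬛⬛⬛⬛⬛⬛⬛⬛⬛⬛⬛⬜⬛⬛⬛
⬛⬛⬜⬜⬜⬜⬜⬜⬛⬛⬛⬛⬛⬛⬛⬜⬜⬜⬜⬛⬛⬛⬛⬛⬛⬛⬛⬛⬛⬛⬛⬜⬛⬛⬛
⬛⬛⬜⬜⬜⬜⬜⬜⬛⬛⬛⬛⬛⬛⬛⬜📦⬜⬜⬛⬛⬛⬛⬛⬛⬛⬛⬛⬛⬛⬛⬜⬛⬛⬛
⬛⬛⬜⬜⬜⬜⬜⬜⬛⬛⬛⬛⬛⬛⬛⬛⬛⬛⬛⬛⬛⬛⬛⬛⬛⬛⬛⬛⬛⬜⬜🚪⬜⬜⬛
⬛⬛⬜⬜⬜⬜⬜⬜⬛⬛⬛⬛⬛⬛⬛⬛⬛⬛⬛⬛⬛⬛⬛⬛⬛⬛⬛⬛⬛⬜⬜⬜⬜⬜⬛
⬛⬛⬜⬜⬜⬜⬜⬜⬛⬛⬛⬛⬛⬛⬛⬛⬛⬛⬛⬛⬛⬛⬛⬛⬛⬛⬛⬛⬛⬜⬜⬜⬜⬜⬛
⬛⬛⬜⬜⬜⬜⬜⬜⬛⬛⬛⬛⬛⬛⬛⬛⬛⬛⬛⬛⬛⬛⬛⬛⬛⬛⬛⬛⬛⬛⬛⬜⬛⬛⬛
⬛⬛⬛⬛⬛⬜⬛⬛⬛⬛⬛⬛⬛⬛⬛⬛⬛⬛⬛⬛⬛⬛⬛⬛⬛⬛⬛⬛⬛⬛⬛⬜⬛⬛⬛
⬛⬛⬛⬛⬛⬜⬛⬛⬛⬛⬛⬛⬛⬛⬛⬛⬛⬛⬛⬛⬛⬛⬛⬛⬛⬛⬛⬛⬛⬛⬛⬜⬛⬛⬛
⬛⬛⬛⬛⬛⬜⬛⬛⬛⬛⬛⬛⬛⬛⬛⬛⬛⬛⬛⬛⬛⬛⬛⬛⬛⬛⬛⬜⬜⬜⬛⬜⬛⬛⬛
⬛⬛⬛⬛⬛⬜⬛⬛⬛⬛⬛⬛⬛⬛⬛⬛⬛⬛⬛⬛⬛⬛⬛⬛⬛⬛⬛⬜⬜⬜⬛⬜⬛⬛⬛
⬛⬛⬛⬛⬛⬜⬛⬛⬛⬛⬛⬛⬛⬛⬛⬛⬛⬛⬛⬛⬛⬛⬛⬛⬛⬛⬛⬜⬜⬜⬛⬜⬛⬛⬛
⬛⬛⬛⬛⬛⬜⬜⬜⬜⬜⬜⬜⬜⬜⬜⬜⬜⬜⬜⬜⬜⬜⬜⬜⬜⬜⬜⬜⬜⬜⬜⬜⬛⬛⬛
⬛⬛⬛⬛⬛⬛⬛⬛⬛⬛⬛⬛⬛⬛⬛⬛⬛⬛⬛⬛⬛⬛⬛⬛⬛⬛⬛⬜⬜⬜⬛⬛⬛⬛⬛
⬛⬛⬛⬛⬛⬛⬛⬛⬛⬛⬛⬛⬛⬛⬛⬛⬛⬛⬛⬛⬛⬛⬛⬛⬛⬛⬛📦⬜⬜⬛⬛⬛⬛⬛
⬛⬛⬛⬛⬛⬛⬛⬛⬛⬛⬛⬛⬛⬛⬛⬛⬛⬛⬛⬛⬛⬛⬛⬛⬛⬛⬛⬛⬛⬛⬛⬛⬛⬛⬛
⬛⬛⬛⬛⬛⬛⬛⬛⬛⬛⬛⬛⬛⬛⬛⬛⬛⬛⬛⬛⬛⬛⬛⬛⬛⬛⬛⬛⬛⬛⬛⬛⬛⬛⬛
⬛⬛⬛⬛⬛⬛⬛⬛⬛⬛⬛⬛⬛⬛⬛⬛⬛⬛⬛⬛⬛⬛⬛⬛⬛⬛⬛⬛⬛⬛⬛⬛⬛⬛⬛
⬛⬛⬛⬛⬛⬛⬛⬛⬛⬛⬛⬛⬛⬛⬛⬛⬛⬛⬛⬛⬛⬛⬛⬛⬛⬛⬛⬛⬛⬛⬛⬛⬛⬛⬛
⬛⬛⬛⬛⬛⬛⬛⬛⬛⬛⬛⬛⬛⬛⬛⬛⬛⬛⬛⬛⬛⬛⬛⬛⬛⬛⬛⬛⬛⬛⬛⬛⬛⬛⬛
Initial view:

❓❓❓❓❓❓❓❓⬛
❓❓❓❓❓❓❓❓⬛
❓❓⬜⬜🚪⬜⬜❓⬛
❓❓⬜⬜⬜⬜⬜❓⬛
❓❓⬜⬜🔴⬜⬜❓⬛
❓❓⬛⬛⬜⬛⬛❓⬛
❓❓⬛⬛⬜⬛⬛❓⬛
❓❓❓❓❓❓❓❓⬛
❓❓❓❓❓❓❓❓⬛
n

❓❓❓❓❓❓❓❓⬛
❓❓❓❓❓❓❓❓⬛
❓❓⬛⬛⬜⬛⬛❓⬛
❓❓⬜⬜🚪⬜⬜❓⬛
❓❓⬜⬜🔴⬜⬜❓⬛
❓❓⬜⬜⬜⬜⬜❓⬛
❓❓⬛⬛⬜⬛⬛❓⬛
❓❓⬛⬛⬜⬛⬛❓⬛
❓❓❓❓❓❓❓❓⬛

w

❓❓❓❓❓❓❓❓❓
❓❓❓❓❓❓❓❓❓
❓❓⬛⬛⬛⬜⬛⬛❓
❓❓⬛⬜⬜🚪⬜⬜❓
❓❓⬛⬜🔴⬜⬜⬜❓
❓❓⬛⬜⬜⬜⬜⬜❓
❓❓⬛⬛⬛⬜⬛⬛❓
❓❓❓⬛⬛⬜⬛⬛❓
❓❓❓❓❓❓❓❓❓

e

❓❓❓❓❓❓❓❓⬛
❓❓❓❓❓❓❓❓⬛
❓⬛⬛⬛⬜⬛⬛❓⬛
❓⬛⬜⬜🚪⬜⬜❓⬛
❓⬛⬜⬜🔴⬜⬜❓⬛
❓⬛⬜⬜⬜⬜⬜❓⬛
❓⬛⬛⬛⬜⬛⬛❓⬛
❓❓⬛⬛⬜⬛⬛❓⬛
❓❓❓❓❓❓❓❓⬛

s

❓❓❓❓❓❓❓❓⬛
❓⬛⬛⬛⬜⬛⬛❓⬛
❓⬛⬜⬜🚪⬜⬜❓⬛
❓⬛⬜⬜⬜⬜⬜❓⬛
❓⬛⬜⬜🔴⬜⬜❓⬛
❓⬛⬛⬛⬜⬛⬛❓⬛
❓❓⬛⬛⬜⬛⬛❓⬛
❓❓❓❓❓❓❓❓⬛
❓❓❓❓❓❓❓❓⬛

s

❓⬛⬛⬛⬜⬛⬛❓⬛
❓⬛⬜⬜🚪⬜⬜❓⬛
❓⬛⬜⬜⬜⬜⬜❓⬛
❓⬛⬜⬜⬜⬜⬜❓⬛
❓⬛⬛⬛🔴⬛⬛❓⬛
❓❓⬛⬛⬜⬛⬛❓⬛
❓❓⬛⬛⬜⬛⬛❓⬛
❓❓❓❓❓❓❓❓⬛
❓❓❓❓❓❓❓❓⬛

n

❓❓❓❓❓❓❓❓⬛
❓⬛⬛⬛⬜⬛⬛❓⬛
❓⬛⬜⬜🚪⬜⬜❓⬛
❓⬛⬜⬜⬜⬜⬜❓⬛
❓⬛⬜⬜🔴⬜⬜❓⬛
❓⬛⬛⬛⬜⬛⬛❓⬛
❓❓⬛⬛⬜⬛⬛❓⬛
❓❓⬛⬛⬜⬛⬛❓⬛
❓❓❓❓❓❓❓❓⬛

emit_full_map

⬛⬛⬛⬜⬛⬛
⬛⬜⬜🚪⬜⬜
⬛⬜⬜⬜⬜⬜
⬛⬜⬜🔴⬜⬜
⬛⬛⬛⬜⬛⬛
❓⬛⬛⬜⬛⬛
❓⬛⬛⬜⬛⬛

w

❓❓❓❓❓❓❓❓❓
❓❓⬛⬛⬛⬜⬛⬛❓
❓❓⬛⬜⬜🚪⬜⬜❓
❓❓⬛⬜⬜⬜⬜⬜❓
❓❓⬛⬜🔴⬜⬜⬜❓
❓❓⬛⬛⬛⬜⬛⬛❓
❓❓⬛⬛⬛⬜⬛⬛❓
❓❓❓⬛⬛⬜⬛⬛❓
❓❓❓❓❓❓❓❓❓

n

❓❓❓❓❓❓❓❓❓
❓❓❓❓❓❓❓❓❓
❓❓⬛⬛⬛⬜⬛⬛❓
❓❓⬛⬜⬜🚪⬜⬜❓
❓❓⬛⬜🔴⬜⬜⬜❓
❓❓⬛⬜⬜⬜⬜⬜❓
❓❓⬛⬛⬛⬜⬛⬛❓
❓❓⬛⬛⬛⬜⬛⬛❓
❓❓❓⬛⬛⬜⬛⬛❓

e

❓❓❓❓❓❓❓❓⬛
❓❓❓❓❓❓❓❓⬛
❓⬛⬛⬛⬜⬛⬛❓⬛
❓⬛⬜⬜🚪⬜⬜❓⬛
❓⬛⬜⬜🔴⬜⬜❓⬛
❓⬛⬜⬜⬜⬜⬜❓⬛
❓⬛⬛⬛⬜⬛⬛❓⬛
❓⬛⬛⬛⬜⬛⬛❓⬛
❓❓⬛⬛⬜⬛⬛❓⬛

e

❓❓❓❓❓❓❓⬛⬛
❓❓❓❓❓❓❓⬛⬛
⬛⬛⬛⬜⬛⬛⬛⬛⬛
⬛⬜⬜🚪⬜⬜⬛⬛⬛
⬛⬜⬜⬜🔴⬜⬛⬛⬛
⬛⬜⬜⬜⬜⬜⬛⬛⬛
⬛⬛⬛⬜⬛⬛⬛⬛⬛
⬛⬛⬛⬜⬛⬛❓⬛⬛
❓⬛⬛⬜⬛⬛❓⬛⬛

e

❓❓❓❓❓❓⬛⬛⬛
❓❓❓❓❓❓⬛⬛⬛
⬛⬛⬜⬛⬛⬛⬛⬛⬛
⬜⬜🚪⬜⬜⬛⬛⬛⬛
⬜⬜⬜⬜🔴⬛⬛⬛⬛
⬜⬜⬜⬜⬜⬛⬛⬛⬛
⬛⬛⬜⬛⬛⬛⬛⬛⬛
⬛⬛⬜⬛⬛❓⬛⬛⬛
⬛⬛⬜⬛⬛❓⬛⬛⬛

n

❓❓❓❓❓❓⬛⬛⬛
❓❓❓❓❓❓⬛⬛⬛
❓❓⬜⬛⬛⬛⬛⬛⬛
⬛⬛⬜⬛⬛⬛⬛⬛⬛
⬜⬜🚪⬜🔴⬛⬛⬛⬛
⬜⬜⬜⬜⬜⬛⬛⬛⬛
⬜⬜⬜⬜⬜⬛⬛⬛⬛
⬛⬛⬜⬛⬛⬛⬛⬛⬛
⬛⬛⬜⬛⬛❓⬛⬛⬛

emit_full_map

❓❓❓⬜⬛⬛⬛
⬛⬛⬛⬜⬛⬛⬛
⬛⬜⬜🚪⬜🔴⬛
⬛⬜⬜⬜⬜⬜⬛
⬛⬜⬜⬜⬜⬜⬛
⬛⬛⬛⬜⬛⬛⬛
⬛⬛⬛⬜⬛⬛❓
❓⬛⬛⬜⬛⬛❓

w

❓❓❓❓❓❓❓⬛⬛
❓❓❓❓❓❓❓⬛⬛
❓❓⬛⬜⬛⬛⬛⬛⬛
⬛⬛⬛⬜⬛⬛⬛⬛⬛
⬛⬜⬜🚪🔴⬜⬛⬛⬛
⬛⬜⬜⬜⬜⬜⬛⬛⬛
⬛⬜⬜⬜⬜⬜⬛⬛⬛
⬛⬛⬛⬜⬛⬛⬛⬛⬛
⬛⬛⬛⬜⬛⬛❓⬛⬛

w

❓❓❓❓❓❓❓❓⬛
❓❓❓❓❓❓❓❓⬛
❓❓⬛⬛⬜⬛⬛⬛⬛
❓⬛⬛⬛⬜⬛⬛⬛⬛
❓⬛⬜⬜🔴⬜⬜⬛⬛
❓⬛⬜⬜⬜⬜⬜⬛⬛
❓⬛⬜⬜⬜⬜⬜⬛⬛
❓⬛⬛⬛⬜⬛⬛⬛⬛
❓⬛⬛⬛⬜⬛⬛❓⬛

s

❓❓❓❓❓❓❓❓⬛
❓❓⬛⬛⬜⬛⬛⬛⬛
❓⬛⬛⬛⬜⬛⬛⬛⬛
❓⬛⬜⬜🚪⬜⬜⬛⬛
❓⬛⬜⬜🔴⬜⬜⬛⬛
❓⬛⬜⬜⬜⬜⬜⬛⬛
❓⬛⬛⬛⬜⬛⬛⬛⬛
❓⬛⬛⬛⬜⬛⬛❓⬛
❓❓⬛⬛⬜⬛⬛❓⬛

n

❓❓❓❓❓❓❓❓⬛
❓❓❓❓❓❓❓❓⬛
❓❓⬛⬛⬜⬛⬛⬛⬛
❓⬛⬛⬛⬜⬛⬛⬛⬛
❓⬛⬜⬜🔴⬜⬜⬛⬛
❓⬛⬜⬜⬜⬜⬜⬛⬛
❓⬛⬜⬜⬜⬜⬜⬛⬛
❓⬛⬛⬛⬜⬛⬛⬛⬛
❓⬛⬛⬛⬜⬛⬛❓⬛

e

❓❓❓❓❓❓❓⬛⬛
❓❓❓❓❓❓❓⬛⬛
❓⬛⬛⬜⬛⬛⬛⬛⬛
⬛⬛⬛⬜⬛⬛⬛⬛⬛
⬛⬜⬜🚪🔴⬜⬛⬛⬛
⬛⬜⬜⬜⬜⬜⬛⬛⬛
⬛⬜⬜⬜⬜⬜⬛⬛⬛
⬛⬛⬛⬜⬛⬛⬛⬛⬛
⬛⬛⬛⬜⬛⬛❓⬛⬛

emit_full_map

❓⬛⬛⬜⬛⬛⬛
⬛⬛⬛⬜⬛⬛⬛
⬛⬜⬜🚪🔴⬜⬛
⬛⬜⬜⬜⬜⬜⬛
⬛⬜⬜⬜⬜⬜⬛
⬛⬛⬛⬜⬛⬛⬛
⬛⬛⬛⬜⬛⬛❓
❓⬛⬛⬜⬛⬛❓


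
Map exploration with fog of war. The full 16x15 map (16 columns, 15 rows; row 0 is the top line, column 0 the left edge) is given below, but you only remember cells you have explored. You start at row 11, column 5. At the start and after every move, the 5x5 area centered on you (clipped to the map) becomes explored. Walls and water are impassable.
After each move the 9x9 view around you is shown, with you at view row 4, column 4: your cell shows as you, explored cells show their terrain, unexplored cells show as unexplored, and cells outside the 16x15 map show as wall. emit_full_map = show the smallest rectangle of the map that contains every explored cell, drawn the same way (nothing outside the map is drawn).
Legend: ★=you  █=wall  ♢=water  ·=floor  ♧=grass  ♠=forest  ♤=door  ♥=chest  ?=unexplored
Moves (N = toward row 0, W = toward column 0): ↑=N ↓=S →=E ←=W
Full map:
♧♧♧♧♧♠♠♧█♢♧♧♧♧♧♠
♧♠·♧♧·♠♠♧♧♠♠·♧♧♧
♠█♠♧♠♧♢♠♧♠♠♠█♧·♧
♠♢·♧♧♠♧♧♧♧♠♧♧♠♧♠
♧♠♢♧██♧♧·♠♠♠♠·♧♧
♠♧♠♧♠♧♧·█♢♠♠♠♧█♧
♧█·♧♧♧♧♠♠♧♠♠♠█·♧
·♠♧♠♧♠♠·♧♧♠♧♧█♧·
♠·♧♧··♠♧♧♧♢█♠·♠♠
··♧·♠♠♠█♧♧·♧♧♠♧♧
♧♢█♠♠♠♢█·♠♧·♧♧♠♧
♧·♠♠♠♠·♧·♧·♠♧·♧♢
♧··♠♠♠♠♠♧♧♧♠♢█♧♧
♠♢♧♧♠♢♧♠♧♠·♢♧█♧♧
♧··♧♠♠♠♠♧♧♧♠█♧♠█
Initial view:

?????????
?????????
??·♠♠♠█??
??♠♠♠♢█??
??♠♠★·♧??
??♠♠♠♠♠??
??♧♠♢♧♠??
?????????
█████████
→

?????????
?????????
?·♠♠♠█♧??
?♠♠♠♢█·??
?♠♠♠★♧·??
?♠♠♠♠♠♧??
?♧♠♢♧♠♧??
?????????
█████████

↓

?????????
?·♠♠♠█♧??
?♠♠♠♢█·??
?♠♠♠·♧·??
?♠♠♠★♠♧??
?♧♠♢♧♠♧??
??♠♠♠♠♧??
█████████
█████████

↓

?·♠♠♠█♧??
?♠♠♠♢█·??
?♠♠♠·♧·??
?♠♠♠♠♠♧??
?♧♠♢★♠♧??
??♠♠♠♠♧??
█████████
█████████
█████████

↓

?♠♠♠♢█·??
?♠♠♠·♧·??
?♠♠♠♠♠♧??
?♧♠♢♧♠♧??
??♠♠★♠♧??
█████████
█████████
█████████
█████████

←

??♠♠♠♢█·?
??♠♠♠·♧·?
??♠♠♠♠♠♧?
??♧♠♢♧♠♧?
??♧♠★♠♠♧?
█████████
█████████
█████████
█████████

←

???♠♠♠♢█·
???♠♠♠·♧·
??·♠♠♠♠♠♧
??♧♧♠♢♧♠♧
??·♧★♠♠♠♧
█████████
█████████
█████████
█████████

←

█???♠♠♠♢█
█???♠♠♠·♧
█?··♠♠♠♠♠
█?♢♧♧♠♢♧♠
█?··★♠♠♠♠
█████████
█████████
█████████
█████████

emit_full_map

??·♠♠♠█♧
??♠♠♠♢█·
??♠♠♠·♧·
··♠♠♠♠♠♧
♢♧♧♠♢♧♠♧
··★♠♠♠♠♧

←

██???♠♠♠♢
██???♠♠♠·
██♧··♠♠♠♠
██♠♢♧♧♠♢♧
██♧·★♧♠♠♠
█████████
█████████
█████████
█████████

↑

██???·♠♠♠
██???♠♠♠♢
██♧·♠♠♠♠·
██♧··♠♠♠♠
██♠♢★♧♠♢♧
██♧··♧♠♠♠
█████████
█████████
█████████

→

█???·♠♠♠█
█???♠♠♠♢█
█♧·♠♠♠♠·♧
█♧··♠♠♠♠♠
█♠♢♧★♠♢♧♠
█♧··♧♠♠♠♠
█████████
█████████
█████████

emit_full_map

???·♠♠♠█♧
???♠♠♠♢█·
♧·♠♠♠♠·♧·
♧··♠♠♠♠♠♧
♠♢♧★♠♢♧♠♧
♧··♧♠♠♠♠♧


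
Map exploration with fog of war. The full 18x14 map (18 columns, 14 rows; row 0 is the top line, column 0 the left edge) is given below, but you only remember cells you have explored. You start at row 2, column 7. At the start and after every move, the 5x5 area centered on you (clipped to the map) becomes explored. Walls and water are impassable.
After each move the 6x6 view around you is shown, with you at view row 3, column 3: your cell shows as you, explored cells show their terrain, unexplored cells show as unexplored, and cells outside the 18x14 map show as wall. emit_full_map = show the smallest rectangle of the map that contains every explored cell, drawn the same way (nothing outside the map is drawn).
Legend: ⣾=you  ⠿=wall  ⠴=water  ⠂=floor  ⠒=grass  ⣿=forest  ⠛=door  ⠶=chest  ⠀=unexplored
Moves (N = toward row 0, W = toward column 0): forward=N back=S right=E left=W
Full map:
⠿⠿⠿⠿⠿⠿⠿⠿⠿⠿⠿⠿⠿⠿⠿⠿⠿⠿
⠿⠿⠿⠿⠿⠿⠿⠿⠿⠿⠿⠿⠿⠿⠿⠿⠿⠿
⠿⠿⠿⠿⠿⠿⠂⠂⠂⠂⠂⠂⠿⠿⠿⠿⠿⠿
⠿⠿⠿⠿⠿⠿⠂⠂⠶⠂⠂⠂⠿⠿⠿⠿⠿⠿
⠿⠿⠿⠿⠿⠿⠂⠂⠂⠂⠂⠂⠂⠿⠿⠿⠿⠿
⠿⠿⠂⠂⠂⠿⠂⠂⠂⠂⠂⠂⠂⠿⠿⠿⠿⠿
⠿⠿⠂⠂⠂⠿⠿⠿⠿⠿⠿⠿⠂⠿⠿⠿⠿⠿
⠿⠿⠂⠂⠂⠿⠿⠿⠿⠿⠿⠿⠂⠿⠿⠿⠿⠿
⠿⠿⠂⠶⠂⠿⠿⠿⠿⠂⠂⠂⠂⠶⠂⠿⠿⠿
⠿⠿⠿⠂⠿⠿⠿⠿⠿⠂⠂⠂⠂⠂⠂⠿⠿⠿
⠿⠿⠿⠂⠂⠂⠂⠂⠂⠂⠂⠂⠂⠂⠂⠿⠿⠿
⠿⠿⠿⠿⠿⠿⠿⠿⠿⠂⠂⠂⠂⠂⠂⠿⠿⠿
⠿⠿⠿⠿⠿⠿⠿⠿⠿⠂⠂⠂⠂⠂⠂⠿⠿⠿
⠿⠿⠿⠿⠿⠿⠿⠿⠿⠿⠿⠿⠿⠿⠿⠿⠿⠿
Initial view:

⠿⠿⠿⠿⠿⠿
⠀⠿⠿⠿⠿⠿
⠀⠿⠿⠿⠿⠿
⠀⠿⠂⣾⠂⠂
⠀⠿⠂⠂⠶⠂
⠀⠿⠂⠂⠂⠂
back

⠀⠿⠿⠿⠿⠿
⠀⠿⠿⠿⠿⠿
⠀⠿⠂⠂⠂⠂
⠀⠿⠂⣾⠶⠂
⠀⠿⠂⠂⠂⠂
⠀⠿⠂⠂⠂⠂

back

⠀⠿⠿⠿⠿⠿
⠀⠿⠂⠂⠂⠂
⠀⠿⠂⠂⠶⠂
⠀⠿⠂⣾⠂⠂
⠀⠿⠂⠂⠂⠂
⠀⠿⠿⠿⠿⠿

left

⠀⠀⠿⠿⠿⠿
⠀⠿⠿⠂⠂⠂
⠀⠿⠿⠂⠂⠶
⠀⠿⠿⣾⠂⠂
⠀⠂⠿⠂⠂⠂
⠀⠂⠿⠿⠿⠿

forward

⠀⠀⠿⠿⠿⠿
⠀⠿⠿⠿⠿⠿
⠀⠿⠿⠂⠂⠂
⠀⠿⠿⣾⠂⠶
⠀⠿⠿⠂⠂⠂
⠀⠂⠿⠂⠂⠂

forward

⠿⠿⠿⠿⠿⠿
⠀⠿⠿⠿⠿⠿
⠀⠿⠿⠿⠿⠿
⠀⠿⠿⣾⠂⠂
⠀⠿⠿⠂⠂⠶
⠀⠿⠿⠂⠂⠂

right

⠿⠿⠿⠿⠿⠿
⠿⠿⠿⠿⠿⠿
⠿⠿⠿⠿⠿⠿
⠿⠿⠂⣾⠂⠂
⠿⠿⠂⠂⠶⠂
⠿⠿⠂⠂⠂⠂

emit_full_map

⠿⠿⠿⠿⠿⠿
⠿⠿⠿⠿⠿⠿
⠿⠿⠂⣾⠂⠂
⠿⠿⠂⠂⠶⠂
⠿⠿⠂⠂⠂⠂
⠂⠿⠂⠂⠂⠂
⠂⠿⠿⠿⠿⠿

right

⠿⠿⠿⠿⠿⠿
⠿⠿⠿⠿⠿⠿
⠿⠿⠿⠿⠿⠿
⠿⠂⠂⣾⠂⠂
⠿⠂⠂⠶⠂⠂
⠿⠂⠂⠂⠂⠂

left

⠿⠿⠿⠿⠿⠿
⠿⠿⠿⠿⠿⠿
⠿⠿⠿⠿⠿⠿
⠿⠿⠂⣾⠂⠂
⠿⠿⠂⠂⠶⠂
⠿⠿⠂⠂⠂⠂

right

⠿⠿⠿⠿⠿⠿
⠿⠿⠿⠿⠿⠿
⠿⠿⠿⠿⠿⠿
⠿⠂⠂⣾⠂⠂
⠿⠂⠂⠶⠂⠂
⠿⠂⠂⠂⠂⠂

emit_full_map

⠿⠿⠿⠿⠿⠿⠿
⠿⠿⠿⠿⠿⠿⠿
⠿⠿⠂⠂⣾⠂⠂
⠿⠿⠂⠂⠶⠂⠂
⠿⠿⠂⠂⠂⠂⠂
⠂⠿⠂⠂⠂⠂⠀
⠂⠿⠿⠿⠿⠿⠀


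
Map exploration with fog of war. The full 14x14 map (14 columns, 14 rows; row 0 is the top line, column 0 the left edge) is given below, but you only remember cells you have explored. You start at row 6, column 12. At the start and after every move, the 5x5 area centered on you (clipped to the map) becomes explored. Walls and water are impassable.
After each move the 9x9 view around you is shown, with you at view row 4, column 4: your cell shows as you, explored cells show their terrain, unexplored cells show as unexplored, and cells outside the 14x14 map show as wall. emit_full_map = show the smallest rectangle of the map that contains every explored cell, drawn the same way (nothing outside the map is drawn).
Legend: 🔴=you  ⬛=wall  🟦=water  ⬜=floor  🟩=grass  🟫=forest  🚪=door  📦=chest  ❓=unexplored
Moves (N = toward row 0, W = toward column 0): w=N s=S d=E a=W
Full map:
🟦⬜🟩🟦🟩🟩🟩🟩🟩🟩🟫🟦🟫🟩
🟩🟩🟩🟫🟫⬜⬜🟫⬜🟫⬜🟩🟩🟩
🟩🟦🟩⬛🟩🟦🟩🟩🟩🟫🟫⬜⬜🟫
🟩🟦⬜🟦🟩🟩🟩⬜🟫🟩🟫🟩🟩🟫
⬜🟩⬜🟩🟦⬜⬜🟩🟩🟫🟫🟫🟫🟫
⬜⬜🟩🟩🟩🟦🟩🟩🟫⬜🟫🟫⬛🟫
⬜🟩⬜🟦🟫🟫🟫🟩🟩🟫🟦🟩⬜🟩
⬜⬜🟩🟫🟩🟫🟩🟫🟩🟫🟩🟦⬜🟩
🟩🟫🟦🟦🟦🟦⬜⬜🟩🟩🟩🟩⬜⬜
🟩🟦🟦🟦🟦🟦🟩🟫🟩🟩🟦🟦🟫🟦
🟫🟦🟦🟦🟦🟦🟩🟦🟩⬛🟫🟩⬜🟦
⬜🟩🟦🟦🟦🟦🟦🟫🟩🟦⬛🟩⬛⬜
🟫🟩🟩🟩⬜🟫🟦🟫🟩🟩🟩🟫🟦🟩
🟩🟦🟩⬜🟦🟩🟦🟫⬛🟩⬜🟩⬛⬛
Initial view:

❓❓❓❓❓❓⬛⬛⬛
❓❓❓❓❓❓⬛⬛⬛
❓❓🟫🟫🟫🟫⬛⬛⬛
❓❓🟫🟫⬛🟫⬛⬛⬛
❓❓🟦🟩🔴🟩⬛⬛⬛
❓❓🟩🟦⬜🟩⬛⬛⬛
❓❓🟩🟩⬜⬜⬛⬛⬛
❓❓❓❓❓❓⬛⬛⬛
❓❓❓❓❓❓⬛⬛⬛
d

❓❓❓❓❓⬛⬛⬛⬛
❓❓❓❓❓⬛⬛⬛⬛
❓🟫🟫🟫🟫⬛⬛⬛⬛
❓🟫🟫⬛🟫⬛⬛⬛⬛
❓🟦🟩⬜🔴⬛⬛⬛⬛
❓🟩🟦⬜🟩⬛⬛⬛⬛
❓🟩🟩⬜⬜⬛⬛⬛⬛
❓❓❓❓❓⬛⬛⬛⬛
❓❓❓❓❓⬛⬛⬛⬛

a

❓❓❓❓❓❓⬛⬛⬛
❓❓❓❓❓❓⬛⬛⬛
❓❓🟫🟫🟫🟫⬛⬛⬛
❓❓🟫🟫⬛🟫⬛⬛⬛
❓❓🟦🟩🔴🟩⬛⬛⬛
❓❓🟩🟦⬜🟩⬛⬛⬛
❓❓🟩🟩⬜⬜⬛⬛⬛
❓❓❓❓❓❓⬛⬛⬛
❓❓❓❓❓❓⬛⬛⬛

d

❓❓❓❓❓⬛⬛⬛⬛
❓❓❓❓❓⬛⬛⬛⬛
❓🟫🟫🟫🟫⬛⬛⬛⬛
❓🟫🟫⬛🟫⬛⬛⬛⬛
❓🟦🟩⬜🔴⬛⬛⬛⬛
❓🟩🟦⬜🟩⬛⬛⬛⬛
❓🟩🟩⬜⬜⬛⬛⬛⬛
❓❓❓❓❓⬛⬛⬛⬛
❓❓❓❓❓⬛⬛⬛⬛

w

❓❓❓❓❓⬛⬛⬛⬛
❓❓❓❓❓⬛⬛⬛⬛
❓❓🟩🟩🟫⬛⬛⬛⬛
❓🟫🟫🟫🟫⬛⬛⬛⬛
❓🟫🟫⬛🔴⬛⬛⬛⬛
❓🟦🟩⬜🟩⬛⬛⬛⬛
❓🟩🟦⬜🟩⬛⬛⬛⬛
❓🟩🟩⬜⬜⬛⬛⬛⬛
❓❓❓❓❓⬛⬛⬛⬛

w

❓❓❓❓❓⬛⬛⬛⬛
❓❓❓❓❓⬛⬛⬛⬛
❓❓⬜⬜🟫⬛⬛⬛⬛
❓❓🟩🟩🟫⬛⬛⬛⬛
❓🟫🟫🟫🔴⬛⬛⬛⬛
❓🟫🟫⬛🟫⬛⬛⬛⬛
❓🟦🟩⬜🟩⬛⬛⬛⬛
❓🟩🟦⬜🟩⬛⬛⬛⬛
❓🟩🟩⬜⬜⬛⬛⬛⬛

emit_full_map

❓⬜⬜🟫
❓🟩🟩🟫
🟫🟫🟫🔴
🟫🟫⬛🟫
🟦🟩⬜🟩
🟩🟦⬜🟩
🟩🟩⬜⬜

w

⬛⬛⬛⬛⬛⬛⬛⬛⬛
❓❓❓❓❓⬛⬛⬛⬛
❓❓🟩🟩🟩⬛⬛⬛⬛
❓❓⬜⬜🟫⬛⬛⬛⬛
❓❓🟩🟩🔴⬛⬛⬛⬛
❓🟫🟫🟫🟫⬛⬛⬛⬛
❓🟫🟫⬛🟫⬛⬛⬛⬛
❓🟦🟩⬜🟩⬛⬛⬛⬛
❓🟩🟦⬜🟩⬛⬛⬛⬛

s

❓❓❓❓❓⬛⬛⬛⬛
❓❓🟩🟩🟩⬛⬛⬛⬛
❓❓⬜⬜🟫⬛⬛⬛⬛
❓❓🟩🟩🟫⬛⬛⬛⬛
❓🟫🟫🟫🔴⬛⬛⬛⬛
❓🟫🟫⬛🟫⬛⬛⬛⬛
❓🟦🟩⬜🟩⬛⬛⬛⬛
❓🟩🟦⬜🟩⬛⬛⬛⬛
❓🟩🟩⬜⬜⬛⬛⬛⬛

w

⬛⬛⬛⬛⬛⬛⬛⬛⬛
❓❓❓❓❓⬛⬛⬛⬛
❓❓🟩🟩🟩⬛⬛⬛⬛
❓❓⬜⬜🟫⬛⬛⬛⬛
❓❓🟩🟩🔴⬛⬛⬛⬛
❓🟫🟫🟫🟫⬛⬛⬛⬛
❓🟫🟫⬛🟫⬛⬛⬛⬛
❓🟦🟩⬜🟩⬛⬛⬛⬛
❓🟩🟦⬜🟩⬛⬛⬛⬛

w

⬛⬛⬛⬛⬛⬛⬛⬛⬛
⬛⬛⬛⬛⬛⬛⬛⬛⬛
❓❓🟦🟫🟩⬛⬛⬛⬛
❓❓🟩🟩🟩⬛⬛⬛⬛
❓❓⬜⬜🔴⬛⬛⬛⬛
❓❓🟩🟩🟫⬛⬛⬛⬛
❓🟫🟫🟫🟫⬛⬛⬛⬛
❓🟫🟫⬛🟫⬛⬛⬛⬛
❓🟦🟩⬜🟩⬛⬛⬛⬛

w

⬛⬛⬛⬛⬛⬛⬛⬛⬛
⬛⬛⬛⬛⬛⬛⬛⬛⬛
⬛⬛⬛⬛⬛⬛⬛⬛⬛
❓❓🟦🟫🟩⬛⬛⬛⬛
❓❓🟩🟩🔴⬛⬛⬛⬛
❓❓⬜⬜🟫⬛⬛⬛⬛
❓❓🟩🟩🟫⬛⬛⬛⬛
❓🟫🟫🟫🟫⬛⬛⬛⬛
❓🟫🟫⬛🟫⬛⬛⬛⬛

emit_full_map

❓🟦🟫🟩
❓🟩🟩🔴
❓⬜⬜🟫
❓🟩🟩🟫
🟫🟫🟫🟫
🟫🟫⬛🟫
🟦🟩⬜🟩
🟩🟦⬜🟩
🟩🟩⬜⬜

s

⬛⬛⬛⬛⬛⬛⬛⬛⬛
⬛⬛⬛⬛⬛⬛⬛⬛⬛
❓❓🟦🟫🟩⬛⬛⬛⬛
❓❓🟩🟩🟩⬛⬛⬛⬛
❓❓⬜⬜🔴⬛⬛⬛⬛
❓❓🟩🟩🟫⬛⬛⬛⬛
❓🟫🟫🟫🟫⬛⬛⬛⬛
❓🟫🟫⬛🟫⬛⬛⬛⬛
❓🟦🟩⬜🟩⬛⬛⬛⬛

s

⬛⬛⬛⬛⬛⬛⬛⬛⬛
❓❓🟦🟫🟩⬛⬛⬛⬛
❓❓🟩🟩🟩⬛⬛⬛⬛
❓❓⬜⬜🟫⬛⬛⬛⬛
❓❓🟩🟩🔴⬛⬛⬛⬛
❓🟫🟫🟫🟫⬛⬛⬛⬛
❓🟫🟫⬛🟫⬛⬛⬛⬛
❓🟦🟩⬜🟩⬛⬛⬛⬛
❓🟩🟦⬜🟩⬛⬛⬛⬛

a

⬛⬛⬛⬛⬛⬛⬛⬛⬛
❓❓❓🟦🟫🟩⬛⬛⬛
❓❓⬜🟩🟩🟩⬛⬛⬛
❓❓🟫⬜⬜🟫⬛⬛⬛
❓❓🟫🟩🔴🟫⬛⬛⬛
❓❓🟫🟫🟫🟫⬛⬛⬛
❓❓🟫🟫⬛🟫⬛⬛⬛
❓❓🟦🟩⬜🟩⬛⬛⬛
❓❓🟩🟦⬜🟩⬛⬛⬛

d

⬛⬛⬛⬛⬛⬛⬛⬛⬛
❓❓🟦🟫🟩⬛⬛⬛⬛
❓⬜🟩🟩🟩⬛⬛⬛⬛
❓🟫⬜⬜🟫⬛⬛⬛⬛
❓🟫🟩🟩🔴⬛⬛⬛⬛
❓🟫🟫🟫🟫⬛⬛⬛⬛
❓🟫🟫⬛🟫⬛⬛⬛⬛
❓🟦🟩⬜🟩⬛⬛⬛⬛
❓🟩🟦⬜🟩⬛⬛⬛⬛

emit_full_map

❓🟦🟫🟩
⬜🟩🟩🟩
🟫⬜⬜🟫
🟫🟩🟩🔴
🟫🟫🟫🟫
🟫🟫⬛🟫
🟦🟩⬜🟩
🟩🟦⬜🟩
🟩🟩⬜⬜


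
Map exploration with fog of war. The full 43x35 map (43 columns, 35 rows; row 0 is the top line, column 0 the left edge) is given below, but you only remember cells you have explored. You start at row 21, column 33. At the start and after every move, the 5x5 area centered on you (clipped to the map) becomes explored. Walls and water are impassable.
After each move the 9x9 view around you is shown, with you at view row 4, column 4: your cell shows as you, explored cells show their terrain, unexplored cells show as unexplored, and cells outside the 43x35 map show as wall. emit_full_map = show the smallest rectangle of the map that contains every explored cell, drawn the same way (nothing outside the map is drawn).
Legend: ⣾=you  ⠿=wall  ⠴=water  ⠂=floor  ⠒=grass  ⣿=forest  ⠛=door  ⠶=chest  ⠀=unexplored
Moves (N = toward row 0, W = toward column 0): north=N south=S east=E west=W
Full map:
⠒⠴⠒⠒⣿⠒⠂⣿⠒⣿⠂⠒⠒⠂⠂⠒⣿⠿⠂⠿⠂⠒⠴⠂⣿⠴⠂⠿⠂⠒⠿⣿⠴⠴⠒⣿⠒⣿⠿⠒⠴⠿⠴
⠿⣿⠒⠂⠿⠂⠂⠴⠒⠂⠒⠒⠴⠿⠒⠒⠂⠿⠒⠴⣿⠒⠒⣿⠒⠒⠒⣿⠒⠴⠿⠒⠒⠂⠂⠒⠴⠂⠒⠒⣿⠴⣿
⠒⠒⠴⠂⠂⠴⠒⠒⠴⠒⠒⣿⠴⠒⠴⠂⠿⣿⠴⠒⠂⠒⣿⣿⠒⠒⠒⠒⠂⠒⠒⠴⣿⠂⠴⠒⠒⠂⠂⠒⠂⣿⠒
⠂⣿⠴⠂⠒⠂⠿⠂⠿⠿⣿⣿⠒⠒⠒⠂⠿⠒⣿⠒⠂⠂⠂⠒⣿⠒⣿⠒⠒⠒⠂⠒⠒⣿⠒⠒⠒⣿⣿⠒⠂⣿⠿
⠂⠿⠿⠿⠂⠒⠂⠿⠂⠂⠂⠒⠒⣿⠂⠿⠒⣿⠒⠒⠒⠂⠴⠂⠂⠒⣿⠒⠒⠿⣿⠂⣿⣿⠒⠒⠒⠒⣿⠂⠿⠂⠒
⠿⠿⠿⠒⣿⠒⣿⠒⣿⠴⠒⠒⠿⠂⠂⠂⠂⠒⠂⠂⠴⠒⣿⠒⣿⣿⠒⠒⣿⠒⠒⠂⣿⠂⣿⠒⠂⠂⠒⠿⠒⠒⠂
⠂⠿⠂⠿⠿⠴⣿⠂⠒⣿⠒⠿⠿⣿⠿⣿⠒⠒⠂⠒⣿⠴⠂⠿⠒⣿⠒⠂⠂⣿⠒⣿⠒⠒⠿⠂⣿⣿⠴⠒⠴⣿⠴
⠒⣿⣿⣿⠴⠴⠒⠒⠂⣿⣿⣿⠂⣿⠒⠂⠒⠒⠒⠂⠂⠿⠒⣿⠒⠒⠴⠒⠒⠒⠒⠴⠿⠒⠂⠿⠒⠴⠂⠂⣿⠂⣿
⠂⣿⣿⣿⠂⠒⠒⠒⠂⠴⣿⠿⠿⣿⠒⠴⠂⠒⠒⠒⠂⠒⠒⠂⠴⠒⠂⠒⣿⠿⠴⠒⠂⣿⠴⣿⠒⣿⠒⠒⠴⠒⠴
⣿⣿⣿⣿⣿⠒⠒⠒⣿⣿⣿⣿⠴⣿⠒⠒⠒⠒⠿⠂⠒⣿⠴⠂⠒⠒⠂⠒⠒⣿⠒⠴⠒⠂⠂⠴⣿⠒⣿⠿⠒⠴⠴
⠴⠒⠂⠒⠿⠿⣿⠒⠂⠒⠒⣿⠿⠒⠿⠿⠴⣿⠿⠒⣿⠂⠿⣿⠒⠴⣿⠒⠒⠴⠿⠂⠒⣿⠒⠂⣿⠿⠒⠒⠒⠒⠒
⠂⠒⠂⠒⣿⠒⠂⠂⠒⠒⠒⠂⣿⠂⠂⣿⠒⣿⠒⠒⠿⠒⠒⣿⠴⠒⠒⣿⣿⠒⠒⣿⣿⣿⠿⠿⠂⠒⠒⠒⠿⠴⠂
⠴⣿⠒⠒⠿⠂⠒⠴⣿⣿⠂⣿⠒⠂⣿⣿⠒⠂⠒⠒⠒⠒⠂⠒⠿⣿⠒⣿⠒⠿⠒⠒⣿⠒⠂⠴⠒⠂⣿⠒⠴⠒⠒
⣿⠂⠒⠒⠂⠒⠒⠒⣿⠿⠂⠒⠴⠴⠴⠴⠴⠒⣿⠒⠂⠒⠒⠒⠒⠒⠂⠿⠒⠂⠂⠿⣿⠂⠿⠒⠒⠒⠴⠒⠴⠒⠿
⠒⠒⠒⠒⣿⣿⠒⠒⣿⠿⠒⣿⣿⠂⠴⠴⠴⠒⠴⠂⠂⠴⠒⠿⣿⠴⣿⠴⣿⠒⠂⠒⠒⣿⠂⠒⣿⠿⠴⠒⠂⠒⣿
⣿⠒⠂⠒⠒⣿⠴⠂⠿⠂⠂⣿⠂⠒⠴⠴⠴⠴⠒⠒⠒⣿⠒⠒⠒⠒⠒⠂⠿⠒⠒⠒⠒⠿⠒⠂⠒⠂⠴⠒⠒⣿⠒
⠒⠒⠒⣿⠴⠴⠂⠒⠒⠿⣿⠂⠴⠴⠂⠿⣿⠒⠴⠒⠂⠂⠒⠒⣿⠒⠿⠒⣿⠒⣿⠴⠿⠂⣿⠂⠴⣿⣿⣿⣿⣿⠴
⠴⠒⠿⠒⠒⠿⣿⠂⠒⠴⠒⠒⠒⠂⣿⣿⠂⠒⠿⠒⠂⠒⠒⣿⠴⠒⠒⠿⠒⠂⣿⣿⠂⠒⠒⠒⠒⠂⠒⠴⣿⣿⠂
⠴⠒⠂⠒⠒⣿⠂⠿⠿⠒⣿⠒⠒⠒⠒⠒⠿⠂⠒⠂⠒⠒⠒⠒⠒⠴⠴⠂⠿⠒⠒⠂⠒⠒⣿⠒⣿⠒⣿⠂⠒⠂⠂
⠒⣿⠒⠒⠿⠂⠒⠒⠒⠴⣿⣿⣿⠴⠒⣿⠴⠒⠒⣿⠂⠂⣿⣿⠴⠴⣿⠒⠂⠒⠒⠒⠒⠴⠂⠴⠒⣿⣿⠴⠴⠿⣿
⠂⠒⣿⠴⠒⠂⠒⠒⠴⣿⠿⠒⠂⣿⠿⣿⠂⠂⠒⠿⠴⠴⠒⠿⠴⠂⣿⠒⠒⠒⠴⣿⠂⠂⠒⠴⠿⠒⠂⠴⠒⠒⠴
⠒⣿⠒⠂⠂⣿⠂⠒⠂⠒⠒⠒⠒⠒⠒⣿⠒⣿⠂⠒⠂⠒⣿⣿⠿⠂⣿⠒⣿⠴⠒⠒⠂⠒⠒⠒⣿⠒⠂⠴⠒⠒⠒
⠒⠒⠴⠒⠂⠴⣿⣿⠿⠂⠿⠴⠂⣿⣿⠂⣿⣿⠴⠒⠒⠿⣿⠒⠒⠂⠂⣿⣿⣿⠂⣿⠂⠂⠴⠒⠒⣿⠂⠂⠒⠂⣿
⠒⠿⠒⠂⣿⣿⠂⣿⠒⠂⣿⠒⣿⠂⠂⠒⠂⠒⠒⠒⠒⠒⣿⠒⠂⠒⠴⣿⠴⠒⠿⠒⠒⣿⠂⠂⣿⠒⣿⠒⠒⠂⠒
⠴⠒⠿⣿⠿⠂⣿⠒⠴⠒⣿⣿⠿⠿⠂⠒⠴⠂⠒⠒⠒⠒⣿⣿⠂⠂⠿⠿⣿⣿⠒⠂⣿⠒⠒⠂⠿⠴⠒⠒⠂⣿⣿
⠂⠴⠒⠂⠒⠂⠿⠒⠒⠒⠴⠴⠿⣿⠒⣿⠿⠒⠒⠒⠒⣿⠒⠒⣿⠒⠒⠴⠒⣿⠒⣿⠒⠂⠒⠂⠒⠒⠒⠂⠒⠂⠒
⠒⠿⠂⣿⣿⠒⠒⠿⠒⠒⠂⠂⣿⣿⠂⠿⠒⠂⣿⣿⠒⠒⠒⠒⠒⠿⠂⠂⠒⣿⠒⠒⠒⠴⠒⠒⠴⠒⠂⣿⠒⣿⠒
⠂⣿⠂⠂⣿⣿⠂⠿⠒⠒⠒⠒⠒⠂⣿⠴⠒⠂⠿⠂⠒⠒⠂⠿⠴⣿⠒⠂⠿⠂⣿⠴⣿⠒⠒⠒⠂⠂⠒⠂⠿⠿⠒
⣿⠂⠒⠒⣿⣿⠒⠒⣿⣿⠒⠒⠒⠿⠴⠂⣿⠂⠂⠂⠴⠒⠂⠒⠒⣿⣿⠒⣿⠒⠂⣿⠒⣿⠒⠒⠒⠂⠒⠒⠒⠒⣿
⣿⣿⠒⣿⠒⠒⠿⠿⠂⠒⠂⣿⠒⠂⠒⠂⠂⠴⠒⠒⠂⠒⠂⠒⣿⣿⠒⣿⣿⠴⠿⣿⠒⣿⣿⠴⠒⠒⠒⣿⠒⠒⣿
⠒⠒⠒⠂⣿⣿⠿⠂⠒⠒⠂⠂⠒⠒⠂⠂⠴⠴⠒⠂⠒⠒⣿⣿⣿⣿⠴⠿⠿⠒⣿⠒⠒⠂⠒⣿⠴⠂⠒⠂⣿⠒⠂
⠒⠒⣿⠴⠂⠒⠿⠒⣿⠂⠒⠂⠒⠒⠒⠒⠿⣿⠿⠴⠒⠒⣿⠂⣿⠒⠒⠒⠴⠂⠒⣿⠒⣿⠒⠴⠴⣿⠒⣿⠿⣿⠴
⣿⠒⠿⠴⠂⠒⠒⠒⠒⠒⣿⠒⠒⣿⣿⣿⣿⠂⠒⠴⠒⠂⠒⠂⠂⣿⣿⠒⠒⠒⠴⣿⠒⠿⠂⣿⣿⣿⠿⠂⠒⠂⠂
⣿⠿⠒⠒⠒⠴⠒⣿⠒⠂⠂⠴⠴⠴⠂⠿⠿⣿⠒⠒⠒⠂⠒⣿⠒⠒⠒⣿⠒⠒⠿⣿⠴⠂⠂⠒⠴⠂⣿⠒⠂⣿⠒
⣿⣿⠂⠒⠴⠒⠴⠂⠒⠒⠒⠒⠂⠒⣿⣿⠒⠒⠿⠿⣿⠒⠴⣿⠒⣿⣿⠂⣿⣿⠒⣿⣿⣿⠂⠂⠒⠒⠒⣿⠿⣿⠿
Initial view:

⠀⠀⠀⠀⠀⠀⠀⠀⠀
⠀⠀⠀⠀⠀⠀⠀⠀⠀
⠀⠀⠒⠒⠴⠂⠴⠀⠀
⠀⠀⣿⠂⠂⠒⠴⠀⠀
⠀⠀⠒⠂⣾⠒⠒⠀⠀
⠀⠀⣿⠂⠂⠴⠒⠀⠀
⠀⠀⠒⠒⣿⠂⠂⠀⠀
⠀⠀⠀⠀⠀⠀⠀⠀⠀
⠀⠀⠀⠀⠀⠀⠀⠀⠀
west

⠀⠀⠀⠀⠀⠀⠀⠀⠀
⠀⠀⠀⠀⠀⠀⠀⠀⠀
⠀⠀⠒⠒⠒⠴⠂⠴⠀
⠀⠀⠴⣿⠂⠂⠒⠴⠀
⠀⠀⠒⠒⣾⠒⠒⠒⠀
⠀⠀⠂⣿⠂⠂⠴⠒⠀
⠀⠀⠿⠒⠒⣿⠂⠂⠀
⠀⠀⠀⠀⠀⠀⠀⠀⠀
⠀⠀⠀⠀⠀⠀⠀⠀⠀

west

⠀⠀⠀⠀⠀⠀⠀⠀⠀
⠀⠀⠀⠀⠀⠀⠀⠀⠀
⠀⠀⠒⠒⠒⠒⠴⠂⠴
⠀⠀⠒⠴⣿⠂⠂⠒⠴
⠀⠀⠴⠒⣾⠂⠒⠒⠒
⠀⠀⣿⠂⣿⠂⠂⠴⠒
⠀⠀⠒⠿⠒⠒⣿⠂⠂
⠀⠀⠀⠀⠀⠀⠀⠀⠀
⠀⠀⠀⠀⠀⠀⠀⠀⠀

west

⠀⠀⠀⠀⠀⠀⠀⠀⠀
⠀⠀⠀⠀⠀⠀⠀⠀⠀
⠀⠀⠂⠒⠒⠒⠒⠴⠂
⠀⠀⠒⠒⠴⣿⠂⠂⠒
⠀⠀⣿⠴⣾⠒⠂⠒⠒
⠀⠀⣿⣿⠂⣿⠂⠂⠴
⠀⠀⠴⠒⠿⠒⠒⣿⠂
⠀⠀⠀⠀⠀⠀⠀⠀⠀
⠀⠀⠀⠀⠀⠀⠀⠀⠀

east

⠀⠀⠀⠀⠀⠀⠀⠀⠀
⠀⠀⠀⠀⠀⠀⠀⠀⠀
⠀⠂⠒⠒⠒⠒⠴⠂⠴
⠀⠒⠒⠴⣿⠂⠂⠒⠴
⠀⣿⠴⠒⣾⠂⠒⠒⠒
⠀⣿⣿⠂⣿⠂⠂⠴⠒
⠀⠴⠒⠿⠒⠒⣿⠂⠂
⠀⠀⠀⠀⠀⠀⠀⠀⠀
⠀⠀⠀⠀⠀⠀⠀⠀⠀

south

⠀⠀⠀⠀⠀⠀⠀⠀⠀
⠀⠂⠒⠒⠒⠒⠴⠂⠴
⠀⠒⠒⠴⣿⠂⠂⠒⠴
⠀⣿⠴⠒⠒⠂⠒⠒⠒
⠀⣿⣿⠂⣾⠂⠂⠴⠒
⠀⠴⠒⠿⠒⠒⣿⠂⠂
⠀⠀⣿⠒⠂⣿⠒⠀⠀
⠀⠀⠀⠀⠀⠀⠀⠀⠀
⠀⠀⠀⠀⠀⠀⠀⠀⠀

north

⠀⠀⠀⠀⠀⠀⠀⠀⠀
⠀⠀⠀⠀⠀⠀⠀⠀⠀
⠀⠂⠒⠒⠒⠒⠴⠂⠴
⠀⠒⠒⠴⣿⠂⠂⠒⠴
⠀⣿⠴⠒⣾⠂⠒⠒⠒
⠀⣿⣿⠂⣿⠂⠂⠴⠒
⠀⠴⠒⠿⠒⠒⣿⠂⠂
⠀⠀⣿⠒⠂⣿⠒⠀⠀
⠀⠀⠀⠀⠀⠀⠀⠀⠀

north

⠀⠀⠀⠀⠀⠀⠀⠀⠀
⠀⠀⠀⠀⠀⠀⠀⠀⠀
⠀⠀⠒⠒⠂⠒⠒⠀⠀
⠀⠂⠒⠒⠒⠒⠴⠂⠴
⠀⠒⠒⠴⣾⠂⠂⠒⠴
⠀⣿⠴⠒⠒⠂⠒⠒⠒
⠀⣿⣿⠂⣿⠂⠂⠴⠒
⠀⠴⠒⠿⠒⠒⣿⠂⠂
⠀⠀⣿⠒⠂⣿⠒⠀⠀

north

⠀⠀⠀⠀⠀⠀⠀⠀⠀
⠀⠀⠀⠀⠀⠀⠀⠀⠀
⠀⠀⠂⣿⣿⠂⠒⠀⠀
⠀⠀⠒⠒⠂⠒⠒⠀⠀
⠀⠂⠒⠒⣾⠒⠴⠂⠴
⠀⠒⠒⠴⣿⠂⠂⠒⠴
⠀⣿⠴⠒⠒⠂⠒⠒⠒
⠀⣿⣿⠂⣿⠂⠂⠴⠒
⠀⠴⠒⠿⠒⠒⣿⠂⠂

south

⠀⠀⠀⠀⠀⠀⠀⠀⠀
⠀⠀⠂⣿⣿⠂⠒⠀⠀
⠀⠀⠒⠒⠂⠒⠒⠀⠀
⠀⠂⠒⠒⠒⠒⠴⠂⠴
⠀⠒⠒⠴⣾⠂⠂⠒⠴
⠀⣿⠴⠒⠒⠂⠒⠒⠒
⠀⣿⣿⠂⣿⠂⠂⠴⠒
⠀⠴⠒⠿⠒⠒⣿⠂⠂
⠀⠀⣿⠒⠂⣿⠒⠀⠀

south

⠀⠀⠂⣿⣿⠂⠒⠀⠀
⠀⠀⠒⠒⠂⠒⠒⠀⠀
⠀⠂⠒⠒⠒⠒⠴⠂⠴
⠀⠒⠒⠴⣿⠂⠂⠒⠴
⠀⣿⠴⠒⣾⠂⠒⠒⠒
⠀⣿⣿⠂⣿⠂⠂⠴⠒
⠀⠴⠒⠿⠒⠒⣿⠂⠂
⠀⠀⣿⠒⠂⣿⠒⠀⠀
⠀⠀⠀⠀⠀⠀⠀⠀⠀

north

⠀⠀⠀⠀⠀⠀⠀⠀⠀
⠀⠀⠂⣿⣿⠂⠒⠀⠀
⠀⠀⠒⠒⠂⠒⠒⠀⠀
⠀⠂⠒⠒⠒⠒⠴⠂⠴
⠀⠒⠒⠴⣾⠂⠂⠒⠴
⠀⣿⠴⠒⠒⠂⠒⠒⠒
⠀⣿⣿⠂⣿⠂⠂⠴⠒
⠀⠴⠒⠿⠒⠒⣿⠂⠂
⠀⠀⣿⠒⠂⣿⠒⠀⠀

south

⠀⠀⠂⣿⣿⠂⠒⠀⠀
⠀⠀⠒⠒⠂⠒⠒⠀⠀
⠀⠂⠒⠒⠒⠒⠴⠂⠴
⠀⠒⠒⠴⣿⠂⠂⠒⠴
⠀⣿⠴⠒⣾⠂⠒⠒⠒
⠀⣿⣿⠂⣿⠂⠂⠴⠒
⠀⠴⠒⠿⠒⠒⣿⠂⠂
⠀⠀⣿⠒⠂⣿⠒⠀⠀
⠀⠀⠀⠀⠀⠀⠀⠀⠀

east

⠀⠂⣿⣿⠂⠒⠀⠀⠀
⠀⠒⠒⠂⠒⠒⠀⠀⠀
⠂⠒⠒⠒⠒⠴⠂⠴⠀
⠒⠒⠴⣿⠂⠂⠒⠴⠀
⣿⠴⠒⠒⣾⠒⠒⠒⠀
⣿⣿⠂⣿⠂⠂⠴⠒⠀
⠴⠒⠿⠒⠒⣿⠂⠂⠀
⠀⣿⠒⠂⣿⠒⠀⠀⠀
⠀⠀⠀⠀⠀⠀⠀⠀⠀


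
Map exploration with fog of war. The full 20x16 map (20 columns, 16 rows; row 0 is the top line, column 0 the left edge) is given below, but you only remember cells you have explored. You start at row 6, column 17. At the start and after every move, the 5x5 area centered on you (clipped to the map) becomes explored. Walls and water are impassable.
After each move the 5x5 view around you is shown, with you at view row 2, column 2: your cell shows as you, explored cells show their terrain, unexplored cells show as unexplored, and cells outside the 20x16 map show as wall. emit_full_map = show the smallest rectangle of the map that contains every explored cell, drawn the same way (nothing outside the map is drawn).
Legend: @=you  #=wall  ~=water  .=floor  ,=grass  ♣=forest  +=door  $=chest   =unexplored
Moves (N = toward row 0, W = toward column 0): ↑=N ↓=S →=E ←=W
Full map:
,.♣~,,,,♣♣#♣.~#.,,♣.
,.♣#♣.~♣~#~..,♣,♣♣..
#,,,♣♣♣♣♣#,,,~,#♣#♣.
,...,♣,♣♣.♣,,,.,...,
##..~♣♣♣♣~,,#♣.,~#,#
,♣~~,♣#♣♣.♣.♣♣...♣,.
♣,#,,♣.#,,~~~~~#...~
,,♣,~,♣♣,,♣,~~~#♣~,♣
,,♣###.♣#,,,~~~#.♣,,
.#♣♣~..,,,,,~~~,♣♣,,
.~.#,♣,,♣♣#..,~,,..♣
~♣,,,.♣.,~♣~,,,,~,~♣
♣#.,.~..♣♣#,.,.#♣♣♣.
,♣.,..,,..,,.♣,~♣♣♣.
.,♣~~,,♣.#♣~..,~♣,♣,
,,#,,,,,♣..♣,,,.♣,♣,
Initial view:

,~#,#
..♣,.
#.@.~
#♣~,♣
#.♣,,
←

.,~#,
...♣,
~#@..
~#♣~,
~#.♣,

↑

.,...
.,~#,
..@♣,
~#...
~#♣~,

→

,...,
,~#,#
..@,.
#...~
#♣~,♣

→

...,#
~#,##
.♣@.#
...~#
♣~,♣#

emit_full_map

.,...,
.,~#,#
...♣@.
~#...~
~#♣~,♣
~#.♣,,

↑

♣#♣.#
...,#
~#@##
.♣,.#
...~#

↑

♣♣..#
♣#♣.#
..@,#
~#,##
.♣,.#

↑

,,♣.#
♣♣..#
♣#@.#
...,#
~#,##

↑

#####
,,♣.#
♣♣@.#
♣#♣.#
...,#

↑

#####
#####
,,@.#
♣♣..#
♣#♣.#

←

#####
#####
.,@♣.
,♣♣..
#♣#♣.

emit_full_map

 .,@♣.
 ,♣♣..
 #♣#♣.
.,...,
.,~#,#
...♣,.
~#...~
~#♣~,♣
~#.♣,,

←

#####
#####
#.@,♣
♣,♣♣.
,#♣#♣

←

#####
#####
~#@,,
,♣,♣♣
~,#♣#

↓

#####
~#.,,
,♣@♣♣
~,#♣#
,.,..

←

#####
.~#.,
.,@,♣
,~,#♣
,,.,.

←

#####
♣.~#.
..@♣,
,,~,#
,,,.,

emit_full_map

♣.~#.,,♣.
..@♣,♣♣..
,,~,#♣#♣.
,,,.,...,
   .,~#,#
   ...♣,.
   ~#...~
   ~#♣~,♣
   ~#.♣,,


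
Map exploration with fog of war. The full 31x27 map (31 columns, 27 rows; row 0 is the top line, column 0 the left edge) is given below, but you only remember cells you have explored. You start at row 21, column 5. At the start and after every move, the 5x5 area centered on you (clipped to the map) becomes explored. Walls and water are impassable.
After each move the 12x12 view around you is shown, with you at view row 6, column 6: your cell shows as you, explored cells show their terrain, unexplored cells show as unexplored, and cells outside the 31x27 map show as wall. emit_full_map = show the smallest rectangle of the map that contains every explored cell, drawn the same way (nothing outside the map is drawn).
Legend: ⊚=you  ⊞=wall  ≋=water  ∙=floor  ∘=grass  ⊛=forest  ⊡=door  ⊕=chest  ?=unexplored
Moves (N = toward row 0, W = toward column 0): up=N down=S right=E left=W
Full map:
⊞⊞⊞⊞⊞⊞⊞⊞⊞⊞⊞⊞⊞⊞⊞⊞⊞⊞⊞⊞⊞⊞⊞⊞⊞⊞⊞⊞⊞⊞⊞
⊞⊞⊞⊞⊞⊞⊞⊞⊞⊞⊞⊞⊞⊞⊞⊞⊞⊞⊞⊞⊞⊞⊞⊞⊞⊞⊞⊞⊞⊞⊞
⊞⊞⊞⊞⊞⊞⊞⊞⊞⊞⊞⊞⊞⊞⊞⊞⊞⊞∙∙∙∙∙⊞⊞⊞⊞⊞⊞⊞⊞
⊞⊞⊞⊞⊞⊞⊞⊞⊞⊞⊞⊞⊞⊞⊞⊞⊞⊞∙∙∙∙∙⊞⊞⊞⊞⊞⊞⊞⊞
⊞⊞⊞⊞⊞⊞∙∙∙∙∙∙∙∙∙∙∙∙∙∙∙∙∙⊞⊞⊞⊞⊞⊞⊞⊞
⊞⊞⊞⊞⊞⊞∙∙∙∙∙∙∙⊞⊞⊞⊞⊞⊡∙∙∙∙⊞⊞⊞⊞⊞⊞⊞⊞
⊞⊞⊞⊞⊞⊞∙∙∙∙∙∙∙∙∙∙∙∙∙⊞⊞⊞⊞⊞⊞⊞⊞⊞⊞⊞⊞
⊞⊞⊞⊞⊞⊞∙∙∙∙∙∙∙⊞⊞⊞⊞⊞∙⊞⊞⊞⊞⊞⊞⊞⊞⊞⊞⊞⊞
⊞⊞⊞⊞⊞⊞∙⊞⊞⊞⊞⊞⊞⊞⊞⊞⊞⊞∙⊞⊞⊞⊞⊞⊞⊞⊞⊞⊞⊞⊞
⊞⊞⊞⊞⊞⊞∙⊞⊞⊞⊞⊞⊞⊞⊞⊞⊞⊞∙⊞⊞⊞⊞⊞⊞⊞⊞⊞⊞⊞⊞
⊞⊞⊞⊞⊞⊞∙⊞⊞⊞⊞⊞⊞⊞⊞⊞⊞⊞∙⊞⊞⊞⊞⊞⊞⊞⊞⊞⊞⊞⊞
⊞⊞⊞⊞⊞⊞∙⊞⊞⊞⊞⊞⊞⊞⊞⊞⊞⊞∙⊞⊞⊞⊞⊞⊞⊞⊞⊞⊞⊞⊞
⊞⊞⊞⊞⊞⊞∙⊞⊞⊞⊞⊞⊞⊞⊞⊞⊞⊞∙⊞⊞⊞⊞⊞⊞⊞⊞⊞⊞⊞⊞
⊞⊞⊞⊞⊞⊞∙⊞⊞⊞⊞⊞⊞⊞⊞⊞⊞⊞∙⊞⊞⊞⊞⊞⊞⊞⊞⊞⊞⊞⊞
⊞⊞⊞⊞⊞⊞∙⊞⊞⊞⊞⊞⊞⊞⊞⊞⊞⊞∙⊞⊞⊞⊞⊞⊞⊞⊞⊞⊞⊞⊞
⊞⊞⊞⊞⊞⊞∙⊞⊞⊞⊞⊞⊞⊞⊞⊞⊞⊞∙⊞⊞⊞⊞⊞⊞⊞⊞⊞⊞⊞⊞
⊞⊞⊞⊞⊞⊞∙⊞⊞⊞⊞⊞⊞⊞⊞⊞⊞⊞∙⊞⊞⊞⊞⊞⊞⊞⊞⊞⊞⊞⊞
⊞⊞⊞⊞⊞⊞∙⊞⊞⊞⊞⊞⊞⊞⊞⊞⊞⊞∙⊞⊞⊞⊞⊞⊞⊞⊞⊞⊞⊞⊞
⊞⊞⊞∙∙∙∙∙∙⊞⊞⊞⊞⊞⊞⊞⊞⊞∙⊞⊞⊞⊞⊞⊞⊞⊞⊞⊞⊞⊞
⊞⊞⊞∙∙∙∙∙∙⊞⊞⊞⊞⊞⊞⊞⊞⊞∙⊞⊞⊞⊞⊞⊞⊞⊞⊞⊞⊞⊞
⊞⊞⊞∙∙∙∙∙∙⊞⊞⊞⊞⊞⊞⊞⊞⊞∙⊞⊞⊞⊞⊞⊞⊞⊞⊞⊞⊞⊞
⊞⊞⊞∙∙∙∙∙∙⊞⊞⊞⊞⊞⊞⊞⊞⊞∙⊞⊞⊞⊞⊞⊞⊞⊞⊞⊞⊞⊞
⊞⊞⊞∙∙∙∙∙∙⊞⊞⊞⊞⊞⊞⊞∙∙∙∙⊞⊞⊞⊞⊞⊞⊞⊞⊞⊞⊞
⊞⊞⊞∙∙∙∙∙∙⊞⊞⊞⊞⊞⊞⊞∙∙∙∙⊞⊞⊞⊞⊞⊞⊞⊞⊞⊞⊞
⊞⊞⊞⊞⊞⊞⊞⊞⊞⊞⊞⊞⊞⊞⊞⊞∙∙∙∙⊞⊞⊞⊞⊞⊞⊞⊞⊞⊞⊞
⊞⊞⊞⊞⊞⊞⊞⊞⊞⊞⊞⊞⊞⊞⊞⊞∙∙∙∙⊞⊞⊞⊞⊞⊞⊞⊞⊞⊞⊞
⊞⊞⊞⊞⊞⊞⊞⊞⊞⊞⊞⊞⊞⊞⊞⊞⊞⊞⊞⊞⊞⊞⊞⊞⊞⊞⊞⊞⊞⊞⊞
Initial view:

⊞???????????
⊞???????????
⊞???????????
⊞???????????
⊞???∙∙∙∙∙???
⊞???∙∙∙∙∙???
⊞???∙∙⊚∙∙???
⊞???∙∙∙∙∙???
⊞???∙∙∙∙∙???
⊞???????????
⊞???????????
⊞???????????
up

⊞???????????
⊞???????????
⊞???????????
⊞???????????
⊞???∙∙∙∙∙???
⊞???∙∙∙∙∙???
⊞???∙∙⊚∙∙???
⊞???∙∙∙∙∙???
⊞???∙∙∙∙∙???
⊞???∙∙∙∙∙???
⊞???????????
⊞???????????

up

⊞???????????
⊞???????????
⊞???????????
⊞???????????
⊞???⊞⊞⊞∙⊞???
⊞???∙∙∙∙∙???
⊞???∙∙⊚∙∙???
⊞???∙∙∙∙∙???
⊞???∙∙∙∙∙???
⊞???∙∙∙∙∙???
⊞???∙∙∙∙∙???
⊞???????????

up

⊞???????????
⊞???????????
⊞???????????
⊞???????????
⊞???⊞⊞⊞∙⊞???
⊞???⊞⊞⊞∙⊞???
⊞???∙∙⊚∙∙???
⊞???∙∙∙∙∙???
⊞???∙∙∙∙∙???
⊞???∙∙∙∙∙???
⊞???∙∙∙∙∙???
⊞???∙∙∙∙∙???

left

⊞⊞??????????
⊞⊞??????????
⊞⊞??????????
⊞⊞??????????
⊞⊞??⊞⊞⊞⊞∙⊞??
⊞⊞??⊞⊞⊞⊞∙⊞??
⊞⊞??⊞∙⊚∙∙∙??
⊞⊞??⊞∙∙∙∙∙??
⊞⊞??⊞∙∙∙∙∙??
⊞⊞???∙∙∙∙∙??
⊞⊞???∙∙∙∙∙??
⊞⊞???∙∙∙∙∙??

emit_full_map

⊞⊞⊞⊞∙⊞
⊞⊞⊞⊞∙⊞
⊞∙⊚∙∙∙
⊞∙∙∙∙∙
⊞∙∙∙∙∙
?∙∙∙∙∙
?∙∙∙∙∙
?∙∙∙∙∙

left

⊞⊞⊞?????????
⊞⊞⊞?????????
⊞⊞⊞?????????
⊞⊞⊞?????????
⊞⊞⊞?⊞⊞⊞⊞⊞∙⊞?
⊞⊞⊞?⊞⊞⊞⊞⊞∙⊞?
⊞⊞⊞?⊞⊞⊚∙∙∙∙?
⊞⊞⊞?⊞⊞∙∙∙∙∙?
⊞⊞⊞?⊞⊞∙∙∙∙∙?
⊞⊞⊞???∙∙∙∙∙?
⊞⊞⊞???∙∙∙∙∙?
⊞⊞⊞???∙∙∙∙∙?

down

⊞⊞⊞?????????
⊞⊞⊞?????????
⊞⊞⊞?????????
⊞⊞⊞?⊞⊞⊞⊞⊞∙⊞?
⊞⊞⊞?⊞⊞⊞⊞⊞∙⊞?
⊞⊞⊞?⊞⊞∙∙∙∙∙?
⊞⊞⊞?⊞⊞⊚∙∙∙∙?
⊞⊞⊞?⊞⊞∙∙∙∙∙?
⊞⊞⊞?⊞⊞∙∙∙∙∙?
⊞⊞⊞???∙∙∙∙∙?
⊞⊞⊞???∙∙∙∙∙?
⊞⊞⊞?????????

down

⊞⊞⊞?????????
⊞⊞⊞?????????
⊞⊞⊞?⊞⊞⊞⊞⊞∙⊞?
⊞⊞⊞?⊞⊞⊞⊞⊞∙⊞?
⊞⊞⊞?⊞⊞∙∙∙∙∙?
⊞⊞⊞?⊞⊞∙∙∙∙∙?
⊞⊞⊞?⊞⊞⊚∙∙∙∙?
⊞⊞⊞?⊞⊞∙∙∙∙∙?
⊞⊞⊞?⊞⊞∙∙∙∙∙?
⊞⊞⊞???∙∙∙∙∙?
⊞⊞⊞?????????
⊞⊞⊞?????????

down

⊞⊞⊞?????????
⊞⊞⊞?⊞⊞⊞⊞⊞∙⊞?
⊞⊞⊞?⊞⊞⊞⊞⊞∙⊞?
⊞⊞⊞?⊞⊞∙∙∙∙∙?
⊞⊞⊞?⊞⊞∙∙∙∙∙?
⊞⊞⊞?⊞⊞∙∙∙∙∙?
⊞⊞⊞?⊞⊞⊚∙∙∙∙?
⊞⊞⊞?⊞⊞∙∙∙∙∙?
⊞⊞⊞?⊞⊞∙∙∙∙∙?
⊞⊞⊞?????????
⊞⊞⊞?????????
⊞⊞⊞?????????

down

⊞⊞⊞?⊞⊞⊞⊞⊞∙⊞?
⊞⊞⊞?⊞⊞⊞⊞⊞∙⊞?
⊞⊞⊞?⊞⊞∙∙∙∙∙?
⊞⊞⊞?⊞⊞∙∙∙∙∙?
⊞⊞⊞?⊞⊞∙∙∙∙∙?
⊞⊞⊞?⊞⊞∙∙∙∙∙?
⊞⊞⊞?⊞⊞⊚∙∙∙∙?
⊞⊞⊞?⊞⊞∙∙∙∙∙?
⊞⊞⊞?⊞⊞⊞⊞⊞???
⊞⊞⊞?????????
⊞⊞⊞?????????
⊞⊞⊞⊞⊞⊞⊞⊞⊞⊞⊞⊞

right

⊞⊞?⊞⊞⊞⊞⊞∙⊞??
⊞⊞?⊞⊞⊞⊞⊞∙⊞??
⊞⊞?⊞⊞∙∙∙∙∙??
⊞⊞?⊞⊞∙∙∙∙∙??
⊞⊞?⊞⊞∙∙∙∙∙??
⊞⊞?⊞⊞∙∙∙∙∙??
⊞⊞?⊞⊞∙⊚∙∙∙??
⊞⊞?⊞⊞∙∙∙∙∙??
⊞⊞?⊞⊞⊞⊞⊞⊞???
⊞⊞??????????
⊞⊞??????????
⊞⊞⊞⊞⊞⊞⊞⊞⊞⊞⊞⊞

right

⊞?⊞⊞⊞⊞⊞∙⊞???
⊞?⊞⊞⊞⊞⊞∙⊞???
⊞?⊞⊞∙∙∙∙∙???
⊞?⊞⊞∙∙∙∙∙???
⊞?⊞⊞∙∙∙∙∙???
⊞?⊞⊞∙∙∙∙∙???
⊞?⊞⊞∙∙⊚∙∙???
⊞?⊞⊞∙∙∙∙∙???
⊞?⊞⊞⊞⊞⊞⊞⊞???
⊞???????????
⊞???????????
⊞⊞⊞⊞⊞⊞⊞⊞⊞⊞⊞⊞

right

?⊞⊞⊞⊞⊞∙⊞????
?⊞⊞⊞⊞⊞∙⊞????
?⊞⊞∙∙∙∙∙????
?⊞⊞∙∙∙∙∙????
?⊞⊞∙∙∙∙∙∙???
?⊞⊞∙∙∙∙∙∙???
?⊞⊞∙∙∙⊚∙∙???
?⊞⊞∙∙∙∙∙∙???
?⊞⊞⊞⊞⊞⊞⊞⊞???
????????????
????????????
⊞⊞⊞⊞⊞⊞⊞⊞⊞⊞⊞⊞

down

?⊞⊞⊞⊞⊞∙⊞????
?⊞⊞∙∙∙∙∙????
?⊞⊞∙∙∙∙∙????
?⊞⊞∙∙∙∙∙∙???
?⊞⊞∙∙∙∙∙∙???
?⊞⊞∙∙∙∙∙∙???
?⊞⊞∙∙∙⊚∙∙???
?⊞⊞⊞⊞⊞⊞⊞⊞???
????⊞⊞⊞⊞⊞???
????????????
⊞⊞⊞⊞⊞⊞⊞⊞⊞⊞⊞⊞
⊞⊞⊞⊞⊞⊞⊞⊞⊞⊞⊞⊞

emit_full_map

⊞⊞⊞⊞⊞∙⊞?
⊞⊞⊞⊞⊞∙⊞?
⊞⊞∙∙∙∙∙?
⊞⊞∙∙∙∙∙?
⊞⊞∙∙∙∙∙∙
⊞⊞∙∙∙∙∙∙
⊞⊞∙∙∙∙∙∙
⊞⊞∙∙∙⊚∙∙
⊞⊞⊞⊞⊞⊞⊞⊞
???⊞⊞⊞⊞⊞

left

⊞?⊞⊞⊞⊞⊞∙⊞???
⊞?⊞⊞∙∙∙∙∙???
⊞?⊞⊞∙∙∙∙∙???
⊞?⊞⊞∙∙∙∙∙∙??
⊞?⊞⊞∙∙∙∙∙∙??
⊞?⊞⊞∙∙∙∙∙∙??
⊞?⊞⊞∙∙⊚∙∙∙??
⊞?⊞⊞⊞⊞⊞⊞⊞⊞??
⊞???⊞⊞⊞⊞⊞⊞??
⊞???????????
⊞⊞⊞⊞⊞⊞⊞⊞⊞⊞⊞⊞
⊞⊞⊞⊞⊞⊞⊞⊞⊞⊞⊞⊞

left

⊞⊞?⊞⊞⊞⊞⊞∙⊞??
⊞⊞?⊞⊞∙∙∙∙∙??
⊞⊞?⊞⊞∙∙∙∙∙??
⊞⊞?⊞⊞∙∙∙∙∙∙?
⊞⊞?⊞⊞∙∙∙∙∙∙?
⊞⊞?⊞⊞∙∙∙∙∙∙?
⊞⊞?⊞⊞∙⊚∙∙∙∙?
⊞⊞?⊞⊞⊞⊞⊞⊞⊞⊞?
⊞⊞??⊞⊞⊞⊞⊞⊞⊞?
⊞⊞??????????
⊞⊞⊞⊞⊞⊞⊞⊞⊞⊞⊞⊞
⊞⊞⊞⊞⊞⊞⊞⊞⊞⊞⊞⊞

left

⊞⊞⊞?⊞⊞⊞⊞⊞∙⊞?
⊞⊞⊞?⊞⊞∙∙∙∙∙?
⊞⊞⊞?⊞⊞∙∙∙∙∙?
⊞⊞⊞?⊞⊞∙∙∙∙∙∙
⊞⊞⊞?⊞⊞∙∙∙∙∙∙
⊞⊞⊞?⊞⊞∙∙∙∙∙∙
⊞⊞⊞?⊞⊞⊚∙∙∙∙∙
⊞⊞⊞?⊞⊞⊞⊞⊞⊞⊞⊞
⊞⊞⊞?⊞⊞⊞⊞⊞⊞⊞⊞
⊞⊞⊞?????????
⊞⊞⊞⊞⊞⊞⊞⊞⊞⊞⊞⊞
⊞⊞⊞⊞⊞⊞⊞⊞⊞⊞⊞⊞

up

⊞⊞⊞?⊞⊞⊞⊞⊞∙⊞?
⊞⊞⊞?⊞⊞⊞⊞⊞∙⊞?
⊞⊞⊞?⊞⊞∙∙∙∙∙?
⊞⊞⊞?⊞⊞∙∙∙∙∙?
⊞⊞⊞?⊞⊞∙∙∙∙∙∙
⊞⊞⊞?⊞⊞∙∙∙∙∙∙
⊞⊞⊞?⊞⊞⊚∙∙∙∙∙
⊞⊞⊞?⊞⊞∙∙∙∙∙∙
⊞⊞⊞?⊞⊞⊞⊞⊞⊞⊞⊞
⊞⊞⊞?⊞⊞⊞⊞⊞⊞⊞⊞
⊞⊞⊞?????????
⊞⊞⊞⊞⊞⊞⊞⊞⊞⊞⊞⊞

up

⊞⊞⊞?????????
⊞⊞⊞?⊞⊞⊞⊞⊞∙⊞?
⊞⊞⊞?⊞⊞⊞⊞⊞∙⊞?
⊞⊞⊞?⊞⊞∙∙∙∙∙?
⊞⊞⊞?⊞⊞∙∙∙∙∙?
⊞⊞⊞?⊞⊞∙∙∙∙∙∙
⊞⊞⊞?⊞⊞⊚∙∙∙∙∙
⊞⊞⊞?⊞⊞∙∙∙∙∙∙
⊞⊞⊞?⊞⊞∙∙∙∙∙∙
⊞⊞⊞?⊞⊞⊞⊞⊞⊞⊞⊞
⊞⊞⊞?⊞⊞⊞⊞⊞⊞⊞⊞
⊞⊞⊞?????????

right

⊞⊞??????????
⊞⊞?⊞⊞⊞⊞⊞∙⊞??
⊞⊞?⊞⊞⊞⊞⊞∙⊞??
⊞⊞?⊞⊞∙∙∙∙∙??
⊞⊞?⊞⊞∙∙∙∙∙??
⊞⊞?⊞⊞∙∙∙∙∙∙?
⊞⊞?⊞⊞∙⊚∙∙∙∙?
⊞⊞?⊞⊞∙∙∙∙∙∙?
⊞⊞?⊞⊞∙∙∙∙∙∙?
⊞⊞?⊞⊞⊞⊞⊞⊞⊞⊞?
⊞⊞?⊞⊞⊞⊞⊞⊞⊞⊞?
⊞⊞??????????

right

⊞???????????
⊞?⊞⊞⊞⊞⊞∙⊞???
⊞?⊞⊞⊞⊞⊞∙⊞???
⊞?⊞⊞∙∙∙∙∙???
⊞?⊞⊞∙∙∙∙∙???
⊞?⊞⊞∙∙∙∙∙∙??
⊞?⊞⊞∙∙⊚∙∙∙??
⊞?⊞⊞∙∙∙∙∙∙??
⊞?⊞⊞∙∙∙∙∙∙??
⊞?⊞⊞⊞⊞⊞⊞⊞⊞??
⊞?⊞⊞⊞⊞⊞⊞⊞⊞??
⊞???????????

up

⊞???????????
⊞???????????
⊞?⊞⊞⊞⊞⊞∙⊞???
⊞?⊞⊞⊞⊞⊞∙⊞???
⊞?⊞⊞∙∙∙∙∙???
⊞?⊞⊞∙∙∙∙∙???
⊞?⊞⊞∙∙⊚∙∙∙??
⊞?⊞⊞∙∙∙∙∙∙??
⊞?⊞⊞∙∙∙∙∙∙??
⊞?⊞⊞∙∙∙∙∙∙??
⊞?⊞⊞⊞⊞⊞⊞⊞⊞??
⊞?⊞⊞⊞⊞⊞⊞⊞⊞??

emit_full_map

⊞⊞⊞⊞⊞∙⊞?
⊞⊞⊞⊞⊞∙⊞?
⊞⊞∙∙∙∙∙?
⊞⊞∙∙∙∙∙?
⊞⊞∙∙⊚∙∙∙
⊞⊞∙∙∙∙∙∙
⊞⊞∙∙∙∙∙∙
⊞⊞∙∙∙∙∙∙
⊞⊞⊞⊞⊞⊞⊞⊞
⊞⊞⊞⊞⊞⊞⊞⊞

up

⊞???????????
⊞???????????
⊞???????????
⊞?⊞⊞⊞⊞⊞∙⊞???
⊞?⊞⊞⊞⊞⊞∙⊞???
⊞?⊞⊞∙∙∙∙∙???
⊞?⊞⊞∙∙⊚∙∙???
⊞?⊞⊞∙∙∙∙∙∙??
⊞?⊞⊞∙∙∙∙∙∙??
⊞?⊞⊞∙∙∙∙∙∙??
⊞?⊞⊞∙∙∙∙∙∙??
⊞?⊞⊞⊞⊞⊞⊞⊞⊞??

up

⊞???????????
⊞???????????
⊞???????????
⊞???????????
⊞?⊞⊞⊞⊞⊞∙⊞???
⊞?⊞⊞⊞⊞⊞∙⊞???
⊞?⊞⊞∙∙⊚∙∙???
⊞?⊞⊞∙∙∙∙∙???
⊞?⊞⊞∙∙∙∙∙∙??
⊞?⊞⊞∙∙∙∙∙∙??
⊞?⊞⊞∙∙∙∙∙∙??
⊞?⊞⊞∙∙∙∙∙∙??

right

????????????
????????????
????????????
????????????
?⊞⊞⊞⊞⊞∙⊞⊞???
?⊞⊞⊞⊞⊞∙⊞⊞???
?⊞⊞∙∙∙⊚∙∙???
?⊞⊞∙∙∙∙∙∙???
?⊞⊞∙∙∙∙∙∙???
?⊞⊞∙∙∙∙∙∙???
?⊞⊞∙∙∙∙∙∙???
?⊞⊞∙∙∙∙∙∙???

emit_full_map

⊞⊞⊞⊞⊞∙⊞⊞
⊞⊞⊞⊞⊞∙⊞⊞
⊞⊞∙∙∙⊚∙∙
⊞⊞∙∙∙∙∙∙
⊞⊞∙∙∙∙∙∙
⊞⊞∙∙∙∙∙∙
⊞⊞∙∙∙∙∙∙
⊞⊞∙∙∙∙∙∙
⊞⊞⊞⊞⊞⊞⊞⊞
⊞⊞⊞⊞⊞⊞⊞⊞
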